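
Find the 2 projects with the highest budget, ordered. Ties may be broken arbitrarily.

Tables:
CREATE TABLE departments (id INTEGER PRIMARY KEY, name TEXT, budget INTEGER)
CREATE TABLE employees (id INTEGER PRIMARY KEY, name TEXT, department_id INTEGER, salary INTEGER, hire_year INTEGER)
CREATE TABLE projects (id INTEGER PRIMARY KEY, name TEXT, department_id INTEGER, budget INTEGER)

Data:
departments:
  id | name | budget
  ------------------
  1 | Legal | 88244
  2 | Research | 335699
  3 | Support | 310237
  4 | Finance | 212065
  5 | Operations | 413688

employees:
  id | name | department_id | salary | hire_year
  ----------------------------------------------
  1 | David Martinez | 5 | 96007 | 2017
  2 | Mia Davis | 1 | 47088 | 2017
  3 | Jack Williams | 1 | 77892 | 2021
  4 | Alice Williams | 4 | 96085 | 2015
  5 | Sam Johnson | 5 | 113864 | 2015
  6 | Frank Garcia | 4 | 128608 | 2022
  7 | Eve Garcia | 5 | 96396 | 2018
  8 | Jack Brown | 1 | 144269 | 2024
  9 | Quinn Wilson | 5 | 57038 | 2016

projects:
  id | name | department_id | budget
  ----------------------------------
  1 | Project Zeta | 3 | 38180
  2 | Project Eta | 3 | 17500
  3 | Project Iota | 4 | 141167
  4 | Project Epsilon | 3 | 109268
SELECT name, budget FROM projects ORDER BY budget DESC LIMIT 2

Execution result:
name | budget
Project Iota | 141167
Project Epsilon | 109268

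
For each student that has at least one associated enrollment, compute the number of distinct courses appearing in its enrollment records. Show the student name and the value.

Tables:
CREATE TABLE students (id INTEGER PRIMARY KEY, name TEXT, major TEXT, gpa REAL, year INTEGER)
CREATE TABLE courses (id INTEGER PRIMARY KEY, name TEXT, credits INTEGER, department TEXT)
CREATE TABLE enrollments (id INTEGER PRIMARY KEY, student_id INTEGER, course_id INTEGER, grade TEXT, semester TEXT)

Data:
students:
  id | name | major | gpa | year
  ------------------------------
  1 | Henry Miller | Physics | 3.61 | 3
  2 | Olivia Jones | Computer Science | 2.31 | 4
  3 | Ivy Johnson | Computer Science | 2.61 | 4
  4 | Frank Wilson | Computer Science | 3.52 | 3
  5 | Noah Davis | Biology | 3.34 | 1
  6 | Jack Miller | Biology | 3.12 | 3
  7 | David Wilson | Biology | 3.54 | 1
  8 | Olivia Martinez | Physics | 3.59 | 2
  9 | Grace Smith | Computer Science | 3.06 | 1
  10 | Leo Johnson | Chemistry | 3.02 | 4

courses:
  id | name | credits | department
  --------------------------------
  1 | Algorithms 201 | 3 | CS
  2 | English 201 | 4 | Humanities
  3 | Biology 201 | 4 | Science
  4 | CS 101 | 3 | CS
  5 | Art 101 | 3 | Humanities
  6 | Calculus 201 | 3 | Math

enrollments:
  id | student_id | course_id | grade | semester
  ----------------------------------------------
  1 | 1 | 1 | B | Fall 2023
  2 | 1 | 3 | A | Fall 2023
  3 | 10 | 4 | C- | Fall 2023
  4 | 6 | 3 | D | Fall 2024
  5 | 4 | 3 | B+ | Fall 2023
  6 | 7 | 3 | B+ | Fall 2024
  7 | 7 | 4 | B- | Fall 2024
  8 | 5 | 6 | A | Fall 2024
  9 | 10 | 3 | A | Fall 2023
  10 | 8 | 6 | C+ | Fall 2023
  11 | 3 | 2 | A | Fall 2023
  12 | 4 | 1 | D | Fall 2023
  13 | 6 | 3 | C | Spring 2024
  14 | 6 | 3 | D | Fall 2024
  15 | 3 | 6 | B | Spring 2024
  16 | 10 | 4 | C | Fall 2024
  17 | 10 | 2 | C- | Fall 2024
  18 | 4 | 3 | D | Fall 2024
SELECT p.name, COUNT(DISTINCT c.course_id) AS distinct_course_count FROM enrollments c JOIN students p ON c.student_id = p.id GROUP BY p.id, p.name

Execution result:
name | distinct_course_count
Henry Miller | 2
Ivy Johnson | 2
Frank Wilson | 2
Noah Davis | 1
Jack Miller | 1
David Wilson | 2
Olivia Martinez | 1
Leo Johnson | 3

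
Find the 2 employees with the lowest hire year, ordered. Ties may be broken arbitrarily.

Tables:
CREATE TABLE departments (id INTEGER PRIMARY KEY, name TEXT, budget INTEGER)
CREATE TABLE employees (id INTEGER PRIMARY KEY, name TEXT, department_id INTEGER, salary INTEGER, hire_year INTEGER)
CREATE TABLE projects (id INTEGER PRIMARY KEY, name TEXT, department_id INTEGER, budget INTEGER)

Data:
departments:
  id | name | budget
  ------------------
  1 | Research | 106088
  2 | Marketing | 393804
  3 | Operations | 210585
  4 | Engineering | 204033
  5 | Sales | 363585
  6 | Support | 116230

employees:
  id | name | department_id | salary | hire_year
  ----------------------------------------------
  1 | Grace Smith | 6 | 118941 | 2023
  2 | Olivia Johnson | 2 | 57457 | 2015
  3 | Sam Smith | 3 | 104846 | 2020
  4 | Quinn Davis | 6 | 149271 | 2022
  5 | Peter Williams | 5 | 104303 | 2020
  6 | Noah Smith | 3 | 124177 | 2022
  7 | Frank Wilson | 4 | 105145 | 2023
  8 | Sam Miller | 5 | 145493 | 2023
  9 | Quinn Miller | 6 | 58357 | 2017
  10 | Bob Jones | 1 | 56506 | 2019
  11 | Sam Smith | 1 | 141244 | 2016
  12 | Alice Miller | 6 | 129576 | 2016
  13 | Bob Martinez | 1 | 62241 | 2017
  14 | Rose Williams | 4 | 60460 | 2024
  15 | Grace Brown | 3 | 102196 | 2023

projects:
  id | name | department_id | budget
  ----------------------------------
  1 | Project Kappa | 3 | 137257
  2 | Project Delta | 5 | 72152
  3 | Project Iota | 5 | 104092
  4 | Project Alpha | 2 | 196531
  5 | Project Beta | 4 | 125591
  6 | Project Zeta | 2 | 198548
SELECT name, hire_year FROM employees ORDER BY hire_year ASC LIMIT 2

Execution result:
name | hire_year
Olivia Johnson | 2015
Sam Smith | 2016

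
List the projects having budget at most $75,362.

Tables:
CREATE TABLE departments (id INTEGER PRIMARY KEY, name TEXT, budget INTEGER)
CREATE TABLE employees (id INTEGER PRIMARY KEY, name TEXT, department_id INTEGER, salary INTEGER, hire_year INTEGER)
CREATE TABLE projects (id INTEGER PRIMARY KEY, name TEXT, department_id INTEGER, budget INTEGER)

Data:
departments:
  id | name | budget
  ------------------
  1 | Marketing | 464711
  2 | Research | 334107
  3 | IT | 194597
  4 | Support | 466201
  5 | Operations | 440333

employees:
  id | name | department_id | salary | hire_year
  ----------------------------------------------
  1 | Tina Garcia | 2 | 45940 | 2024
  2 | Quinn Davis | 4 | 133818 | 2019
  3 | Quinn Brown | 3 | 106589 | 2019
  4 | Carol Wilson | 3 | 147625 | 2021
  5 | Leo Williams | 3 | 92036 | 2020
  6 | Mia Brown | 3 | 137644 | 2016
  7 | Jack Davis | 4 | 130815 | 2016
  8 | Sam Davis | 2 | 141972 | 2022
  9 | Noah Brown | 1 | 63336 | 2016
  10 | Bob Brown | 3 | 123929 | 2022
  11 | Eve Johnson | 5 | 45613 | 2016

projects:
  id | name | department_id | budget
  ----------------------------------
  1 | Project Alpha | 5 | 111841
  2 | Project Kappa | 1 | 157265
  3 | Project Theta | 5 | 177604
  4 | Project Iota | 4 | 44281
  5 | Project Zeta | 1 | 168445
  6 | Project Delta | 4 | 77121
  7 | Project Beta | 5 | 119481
SELECT name, budget FROM projects WHERE budget <= 75362

Execution result:
name | budget
Project Iota | 44281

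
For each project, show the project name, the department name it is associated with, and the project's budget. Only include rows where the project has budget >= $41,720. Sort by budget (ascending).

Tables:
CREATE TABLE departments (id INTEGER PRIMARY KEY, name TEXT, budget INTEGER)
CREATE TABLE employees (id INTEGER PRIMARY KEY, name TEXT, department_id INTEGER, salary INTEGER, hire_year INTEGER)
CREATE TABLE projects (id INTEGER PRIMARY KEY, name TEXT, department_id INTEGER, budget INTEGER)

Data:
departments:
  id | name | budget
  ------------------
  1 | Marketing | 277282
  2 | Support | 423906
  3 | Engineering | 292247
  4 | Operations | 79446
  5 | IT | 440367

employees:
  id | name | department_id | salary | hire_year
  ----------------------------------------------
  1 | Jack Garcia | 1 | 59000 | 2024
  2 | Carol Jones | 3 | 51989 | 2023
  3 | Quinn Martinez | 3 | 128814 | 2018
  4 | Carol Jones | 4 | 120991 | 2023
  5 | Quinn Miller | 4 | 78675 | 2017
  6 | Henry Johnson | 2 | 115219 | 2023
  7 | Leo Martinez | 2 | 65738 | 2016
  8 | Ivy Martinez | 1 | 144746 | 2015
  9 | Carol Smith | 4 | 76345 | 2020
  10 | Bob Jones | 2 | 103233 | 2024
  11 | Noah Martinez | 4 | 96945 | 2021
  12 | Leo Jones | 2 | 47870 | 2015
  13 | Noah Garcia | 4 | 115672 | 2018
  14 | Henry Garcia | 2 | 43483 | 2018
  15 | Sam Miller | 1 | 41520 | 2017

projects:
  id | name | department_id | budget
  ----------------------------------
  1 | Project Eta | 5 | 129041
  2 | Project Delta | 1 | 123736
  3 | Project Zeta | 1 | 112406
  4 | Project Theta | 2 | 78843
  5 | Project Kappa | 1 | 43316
SELECT c.name, p.name AS department, c.budget FROM projects c JOIN departments p ON c.department_id = p.id WHERE c.budget >= 41720 ORDER BY c.budget ASC

Execution result:
name | department | budget
Project Kappa | Marketing | 43316
Project Theta | Support | 78843
Project Zeta | Marketing | 112406
Project Delta | Marketing | 123736
Project Eta | IT | 129041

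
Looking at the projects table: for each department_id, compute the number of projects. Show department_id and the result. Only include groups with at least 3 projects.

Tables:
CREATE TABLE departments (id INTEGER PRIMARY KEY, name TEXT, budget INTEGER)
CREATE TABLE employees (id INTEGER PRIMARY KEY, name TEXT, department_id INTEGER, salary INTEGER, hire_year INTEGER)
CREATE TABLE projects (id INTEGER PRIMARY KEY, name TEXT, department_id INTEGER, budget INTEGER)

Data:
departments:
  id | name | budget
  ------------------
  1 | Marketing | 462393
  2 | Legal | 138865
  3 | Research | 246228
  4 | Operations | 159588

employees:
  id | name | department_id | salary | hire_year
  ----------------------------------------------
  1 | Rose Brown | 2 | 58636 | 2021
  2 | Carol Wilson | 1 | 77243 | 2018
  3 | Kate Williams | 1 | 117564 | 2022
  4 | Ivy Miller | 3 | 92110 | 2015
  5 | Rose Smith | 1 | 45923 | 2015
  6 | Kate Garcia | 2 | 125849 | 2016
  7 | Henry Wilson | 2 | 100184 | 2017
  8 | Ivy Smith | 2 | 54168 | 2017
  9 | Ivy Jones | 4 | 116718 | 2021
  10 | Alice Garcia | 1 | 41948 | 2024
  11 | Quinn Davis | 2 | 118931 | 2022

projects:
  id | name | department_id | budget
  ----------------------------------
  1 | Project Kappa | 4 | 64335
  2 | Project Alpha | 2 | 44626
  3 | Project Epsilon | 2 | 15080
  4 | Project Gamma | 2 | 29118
SELECT department_id, COUNT(*) AS n FROM projects GROUP BY department_id HAVING COUNT(*) >= 3

Execution result:
department_id | n
2 | 3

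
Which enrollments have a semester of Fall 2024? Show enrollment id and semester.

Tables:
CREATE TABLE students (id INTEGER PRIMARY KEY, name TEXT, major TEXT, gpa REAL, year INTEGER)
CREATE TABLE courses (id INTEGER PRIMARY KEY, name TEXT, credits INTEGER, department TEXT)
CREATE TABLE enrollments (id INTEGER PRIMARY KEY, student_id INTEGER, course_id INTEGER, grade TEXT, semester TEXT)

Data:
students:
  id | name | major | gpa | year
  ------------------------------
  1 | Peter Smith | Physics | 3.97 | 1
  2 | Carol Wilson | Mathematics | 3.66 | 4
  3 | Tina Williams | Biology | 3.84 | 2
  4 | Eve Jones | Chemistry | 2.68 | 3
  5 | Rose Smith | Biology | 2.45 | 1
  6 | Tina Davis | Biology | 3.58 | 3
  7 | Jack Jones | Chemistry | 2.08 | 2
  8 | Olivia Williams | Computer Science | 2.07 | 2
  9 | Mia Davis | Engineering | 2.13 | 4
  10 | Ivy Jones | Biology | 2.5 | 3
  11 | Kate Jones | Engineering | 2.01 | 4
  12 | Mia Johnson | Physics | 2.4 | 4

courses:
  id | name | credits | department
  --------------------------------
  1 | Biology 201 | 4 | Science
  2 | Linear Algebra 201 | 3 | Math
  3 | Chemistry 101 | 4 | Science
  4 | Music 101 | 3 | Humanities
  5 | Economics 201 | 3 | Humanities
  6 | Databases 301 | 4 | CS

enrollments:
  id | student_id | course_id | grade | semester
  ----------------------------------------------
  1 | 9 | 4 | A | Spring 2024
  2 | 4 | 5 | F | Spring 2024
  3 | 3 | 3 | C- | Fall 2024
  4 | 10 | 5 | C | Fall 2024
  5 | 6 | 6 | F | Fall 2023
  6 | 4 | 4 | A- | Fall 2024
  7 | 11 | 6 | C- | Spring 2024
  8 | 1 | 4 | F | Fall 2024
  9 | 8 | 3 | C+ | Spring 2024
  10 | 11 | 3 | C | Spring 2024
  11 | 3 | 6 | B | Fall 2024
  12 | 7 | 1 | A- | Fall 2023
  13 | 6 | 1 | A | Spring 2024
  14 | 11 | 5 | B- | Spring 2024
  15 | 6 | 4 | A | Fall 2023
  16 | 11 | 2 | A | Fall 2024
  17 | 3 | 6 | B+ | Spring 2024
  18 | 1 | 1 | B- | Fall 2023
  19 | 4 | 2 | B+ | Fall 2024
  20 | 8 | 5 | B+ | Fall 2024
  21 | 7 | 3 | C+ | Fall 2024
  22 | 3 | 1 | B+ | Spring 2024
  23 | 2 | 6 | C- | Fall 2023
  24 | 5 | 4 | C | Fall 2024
SELECT id, semester FROM enrollments WHERE semester = 'Fall 2024'

Execution result:
id | semester
3 | Fall 2024
4 | Fall 2024
6 | Fall 2024
8 | Fall 2024
11 | Fall 2024
16 | Fall 2024
19 | Fall 2024
20 | Fall 2024
21 | Fall 2024
24 | Fall 2024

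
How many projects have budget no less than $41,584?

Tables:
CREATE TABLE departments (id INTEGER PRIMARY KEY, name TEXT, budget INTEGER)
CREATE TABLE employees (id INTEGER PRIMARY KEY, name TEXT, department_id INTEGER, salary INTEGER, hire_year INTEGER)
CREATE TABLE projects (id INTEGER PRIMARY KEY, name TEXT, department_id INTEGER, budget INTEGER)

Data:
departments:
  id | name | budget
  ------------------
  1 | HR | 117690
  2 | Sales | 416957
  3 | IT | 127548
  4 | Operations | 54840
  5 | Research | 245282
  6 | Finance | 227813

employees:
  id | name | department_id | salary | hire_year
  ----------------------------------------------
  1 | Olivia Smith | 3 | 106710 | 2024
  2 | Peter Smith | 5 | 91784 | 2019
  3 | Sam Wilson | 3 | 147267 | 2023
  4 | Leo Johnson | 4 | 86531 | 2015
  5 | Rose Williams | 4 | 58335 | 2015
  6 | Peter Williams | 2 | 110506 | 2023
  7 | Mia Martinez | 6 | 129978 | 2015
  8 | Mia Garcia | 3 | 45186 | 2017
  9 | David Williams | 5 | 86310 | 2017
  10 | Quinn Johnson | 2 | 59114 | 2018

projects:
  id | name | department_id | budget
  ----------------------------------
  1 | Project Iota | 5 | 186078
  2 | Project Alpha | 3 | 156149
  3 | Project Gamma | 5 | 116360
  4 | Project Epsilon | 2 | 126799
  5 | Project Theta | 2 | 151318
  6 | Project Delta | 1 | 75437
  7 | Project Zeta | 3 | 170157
SELECT COUNT(*) FROM projects WHERE budget >= 41584

Execution result:
7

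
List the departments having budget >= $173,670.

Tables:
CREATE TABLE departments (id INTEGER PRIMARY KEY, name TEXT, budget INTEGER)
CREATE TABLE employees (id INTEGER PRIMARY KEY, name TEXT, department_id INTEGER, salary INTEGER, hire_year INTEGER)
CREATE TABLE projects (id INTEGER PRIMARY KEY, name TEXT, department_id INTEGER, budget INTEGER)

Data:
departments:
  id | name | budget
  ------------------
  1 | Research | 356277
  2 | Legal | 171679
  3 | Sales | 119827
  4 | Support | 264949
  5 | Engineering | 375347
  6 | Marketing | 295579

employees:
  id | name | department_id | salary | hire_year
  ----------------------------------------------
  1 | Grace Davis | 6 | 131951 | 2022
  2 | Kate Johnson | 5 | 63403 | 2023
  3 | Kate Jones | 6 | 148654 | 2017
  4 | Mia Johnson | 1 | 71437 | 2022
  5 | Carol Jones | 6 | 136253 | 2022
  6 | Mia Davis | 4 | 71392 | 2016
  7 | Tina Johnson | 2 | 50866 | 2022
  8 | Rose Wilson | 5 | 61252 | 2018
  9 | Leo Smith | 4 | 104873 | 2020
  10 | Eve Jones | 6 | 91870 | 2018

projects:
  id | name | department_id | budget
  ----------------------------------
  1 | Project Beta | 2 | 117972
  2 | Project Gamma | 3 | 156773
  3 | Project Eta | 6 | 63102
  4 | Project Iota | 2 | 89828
SELECT name, budget FROM departments WHERE budget >= 173670

Execution result:
name | budget
Research | 356277
Support | 264949
Engineering | 375347
Marketing | 295579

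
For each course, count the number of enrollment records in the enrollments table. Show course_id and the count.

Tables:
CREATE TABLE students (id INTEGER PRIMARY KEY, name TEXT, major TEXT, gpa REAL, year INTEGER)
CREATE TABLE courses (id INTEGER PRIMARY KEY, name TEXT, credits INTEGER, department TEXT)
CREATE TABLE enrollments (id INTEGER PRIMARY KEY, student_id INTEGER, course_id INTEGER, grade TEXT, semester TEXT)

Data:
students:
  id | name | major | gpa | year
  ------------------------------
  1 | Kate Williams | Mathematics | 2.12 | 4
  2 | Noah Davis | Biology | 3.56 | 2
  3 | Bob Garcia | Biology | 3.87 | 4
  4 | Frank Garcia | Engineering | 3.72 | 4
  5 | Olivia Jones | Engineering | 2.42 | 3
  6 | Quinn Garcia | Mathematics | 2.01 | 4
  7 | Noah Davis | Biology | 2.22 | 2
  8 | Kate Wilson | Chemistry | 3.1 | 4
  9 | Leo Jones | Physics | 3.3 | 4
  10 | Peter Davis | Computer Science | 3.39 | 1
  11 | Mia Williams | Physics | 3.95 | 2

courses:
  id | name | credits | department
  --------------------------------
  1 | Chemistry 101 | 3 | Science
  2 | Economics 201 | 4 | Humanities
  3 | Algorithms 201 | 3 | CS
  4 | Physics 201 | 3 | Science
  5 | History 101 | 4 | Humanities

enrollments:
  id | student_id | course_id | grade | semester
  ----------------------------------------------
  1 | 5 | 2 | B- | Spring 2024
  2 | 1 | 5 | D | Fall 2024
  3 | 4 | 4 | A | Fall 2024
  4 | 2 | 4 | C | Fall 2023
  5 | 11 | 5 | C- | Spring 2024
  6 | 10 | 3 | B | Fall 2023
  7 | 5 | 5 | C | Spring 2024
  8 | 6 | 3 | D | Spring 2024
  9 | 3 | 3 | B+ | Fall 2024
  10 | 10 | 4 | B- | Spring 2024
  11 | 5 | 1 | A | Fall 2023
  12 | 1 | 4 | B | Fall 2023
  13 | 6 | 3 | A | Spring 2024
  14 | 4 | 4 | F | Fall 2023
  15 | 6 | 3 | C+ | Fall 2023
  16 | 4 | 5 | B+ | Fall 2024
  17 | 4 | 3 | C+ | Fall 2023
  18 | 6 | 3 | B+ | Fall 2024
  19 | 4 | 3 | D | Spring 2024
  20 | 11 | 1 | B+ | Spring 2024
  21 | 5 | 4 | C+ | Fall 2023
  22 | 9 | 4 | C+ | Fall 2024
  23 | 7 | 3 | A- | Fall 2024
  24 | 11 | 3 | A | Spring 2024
SELECT course_id, COUNT(*) AS enrollment_count FROM enrollments GROUP BY course_id

Execution result:
course_id | enrollment_count
1 | 2
2 | 1
3 | 10
4 | 7
5 | 4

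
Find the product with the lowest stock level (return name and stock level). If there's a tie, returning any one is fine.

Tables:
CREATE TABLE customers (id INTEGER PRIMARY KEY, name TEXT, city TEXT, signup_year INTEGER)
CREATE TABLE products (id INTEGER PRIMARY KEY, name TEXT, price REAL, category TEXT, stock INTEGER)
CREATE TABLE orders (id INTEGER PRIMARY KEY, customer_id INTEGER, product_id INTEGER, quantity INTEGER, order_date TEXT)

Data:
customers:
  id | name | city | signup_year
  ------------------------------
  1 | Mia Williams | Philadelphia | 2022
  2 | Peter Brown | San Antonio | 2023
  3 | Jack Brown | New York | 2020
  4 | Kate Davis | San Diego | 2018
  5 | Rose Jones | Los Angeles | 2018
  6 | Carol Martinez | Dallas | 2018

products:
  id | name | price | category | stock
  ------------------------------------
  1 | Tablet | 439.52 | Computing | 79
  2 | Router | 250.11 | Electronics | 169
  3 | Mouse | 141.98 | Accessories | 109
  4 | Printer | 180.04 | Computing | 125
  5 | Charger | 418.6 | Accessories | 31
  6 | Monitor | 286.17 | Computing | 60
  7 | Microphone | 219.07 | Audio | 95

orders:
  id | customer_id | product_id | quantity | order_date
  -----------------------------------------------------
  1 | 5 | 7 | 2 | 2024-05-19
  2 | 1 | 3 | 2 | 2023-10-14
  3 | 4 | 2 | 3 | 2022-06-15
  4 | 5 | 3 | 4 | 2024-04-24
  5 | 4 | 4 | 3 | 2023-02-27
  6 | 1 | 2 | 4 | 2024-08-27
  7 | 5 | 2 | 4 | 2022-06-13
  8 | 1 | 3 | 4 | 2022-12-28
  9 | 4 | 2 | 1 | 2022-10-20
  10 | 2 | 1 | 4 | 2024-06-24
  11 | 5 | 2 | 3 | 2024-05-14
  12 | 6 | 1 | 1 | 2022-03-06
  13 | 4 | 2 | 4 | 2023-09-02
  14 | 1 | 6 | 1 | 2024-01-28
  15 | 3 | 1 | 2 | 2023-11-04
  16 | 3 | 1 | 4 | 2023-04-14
SELECT name, stock FROM products ORDER BY stock ASC LIMIT 1

Execution result:
name | stock
Charger | 31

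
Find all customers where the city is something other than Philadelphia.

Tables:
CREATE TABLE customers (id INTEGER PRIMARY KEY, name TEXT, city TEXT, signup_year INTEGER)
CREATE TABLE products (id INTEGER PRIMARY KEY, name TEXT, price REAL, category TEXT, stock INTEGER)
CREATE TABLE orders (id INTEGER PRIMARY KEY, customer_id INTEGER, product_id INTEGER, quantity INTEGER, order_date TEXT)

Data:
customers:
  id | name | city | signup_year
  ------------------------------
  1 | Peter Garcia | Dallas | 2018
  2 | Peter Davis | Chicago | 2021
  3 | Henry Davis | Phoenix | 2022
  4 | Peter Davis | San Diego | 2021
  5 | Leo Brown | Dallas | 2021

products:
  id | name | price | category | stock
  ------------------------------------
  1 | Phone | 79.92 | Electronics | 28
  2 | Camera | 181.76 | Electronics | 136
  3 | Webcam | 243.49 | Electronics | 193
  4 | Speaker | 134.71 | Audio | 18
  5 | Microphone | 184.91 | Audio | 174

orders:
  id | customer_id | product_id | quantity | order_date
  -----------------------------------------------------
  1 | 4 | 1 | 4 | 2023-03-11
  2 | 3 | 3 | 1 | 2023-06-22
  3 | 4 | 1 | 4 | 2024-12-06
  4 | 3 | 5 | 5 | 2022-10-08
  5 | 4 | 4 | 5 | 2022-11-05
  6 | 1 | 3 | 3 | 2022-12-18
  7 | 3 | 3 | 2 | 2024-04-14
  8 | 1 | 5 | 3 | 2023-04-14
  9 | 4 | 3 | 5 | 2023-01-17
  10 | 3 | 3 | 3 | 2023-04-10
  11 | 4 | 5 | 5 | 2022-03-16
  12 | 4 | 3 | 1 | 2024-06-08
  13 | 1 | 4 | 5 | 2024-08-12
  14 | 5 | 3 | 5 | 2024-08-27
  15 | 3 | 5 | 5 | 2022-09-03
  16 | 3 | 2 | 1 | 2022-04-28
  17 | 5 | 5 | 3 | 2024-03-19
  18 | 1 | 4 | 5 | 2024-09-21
SELECT name, city FROM customers WHERE city <> 'Philadelphia'

Execution result:
name | city
Peter Garcia | Dallas
Peter Davis | Chicago
Henry Davis | Phoenix
Peter Davis | San Diego
Leo Brown | Dallas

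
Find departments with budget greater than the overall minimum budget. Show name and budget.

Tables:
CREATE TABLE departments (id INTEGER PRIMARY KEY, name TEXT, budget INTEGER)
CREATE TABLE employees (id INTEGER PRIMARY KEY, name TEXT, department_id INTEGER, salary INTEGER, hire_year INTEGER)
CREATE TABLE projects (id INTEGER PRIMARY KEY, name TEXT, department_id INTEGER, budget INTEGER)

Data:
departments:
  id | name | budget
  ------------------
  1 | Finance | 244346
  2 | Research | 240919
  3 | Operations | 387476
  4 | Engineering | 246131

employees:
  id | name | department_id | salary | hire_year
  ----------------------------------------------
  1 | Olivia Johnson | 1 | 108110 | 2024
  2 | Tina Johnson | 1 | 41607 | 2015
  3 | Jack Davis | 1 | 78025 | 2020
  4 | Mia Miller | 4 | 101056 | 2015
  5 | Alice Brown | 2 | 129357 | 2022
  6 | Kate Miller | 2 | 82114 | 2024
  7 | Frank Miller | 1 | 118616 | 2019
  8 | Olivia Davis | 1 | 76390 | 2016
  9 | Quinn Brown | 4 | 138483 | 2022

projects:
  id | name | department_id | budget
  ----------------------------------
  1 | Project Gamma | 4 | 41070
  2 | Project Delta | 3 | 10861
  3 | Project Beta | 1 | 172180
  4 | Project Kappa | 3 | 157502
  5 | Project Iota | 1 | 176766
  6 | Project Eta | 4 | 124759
SELECT name, budget FROM departments WHERE budget > (SELECT MIN(budget) FROM departments)

Execution result:
name | budget
Finance | 244346
Operations | 387476
Engineering | 246131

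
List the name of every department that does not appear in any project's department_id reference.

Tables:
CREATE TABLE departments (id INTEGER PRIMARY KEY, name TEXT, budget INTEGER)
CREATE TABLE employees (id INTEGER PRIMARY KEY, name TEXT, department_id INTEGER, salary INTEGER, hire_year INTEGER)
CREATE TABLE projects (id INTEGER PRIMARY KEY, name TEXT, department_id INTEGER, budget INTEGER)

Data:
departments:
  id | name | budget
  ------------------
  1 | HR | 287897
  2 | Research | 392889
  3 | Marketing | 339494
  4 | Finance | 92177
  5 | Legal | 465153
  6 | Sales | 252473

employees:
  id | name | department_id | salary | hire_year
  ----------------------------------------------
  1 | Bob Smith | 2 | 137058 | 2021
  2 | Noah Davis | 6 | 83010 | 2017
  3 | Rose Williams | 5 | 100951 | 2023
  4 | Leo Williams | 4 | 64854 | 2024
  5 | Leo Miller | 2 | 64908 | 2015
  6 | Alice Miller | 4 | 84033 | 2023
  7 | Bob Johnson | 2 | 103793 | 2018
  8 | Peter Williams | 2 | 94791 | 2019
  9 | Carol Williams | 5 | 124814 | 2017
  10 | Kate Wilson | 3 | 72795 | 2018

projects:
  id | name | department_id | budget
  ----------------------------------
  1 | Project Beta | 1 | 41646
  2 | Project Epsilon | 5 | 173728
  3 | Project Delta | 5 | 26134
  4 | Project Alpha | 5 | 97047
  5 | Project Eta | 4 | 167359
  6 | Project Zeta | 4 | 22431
SELECT p.name FROM departments p LEFT JOIN projects c ON c.department_id = p.id WHERE c.id IS NULL

Execution result:
name
Research
Marketing
Sales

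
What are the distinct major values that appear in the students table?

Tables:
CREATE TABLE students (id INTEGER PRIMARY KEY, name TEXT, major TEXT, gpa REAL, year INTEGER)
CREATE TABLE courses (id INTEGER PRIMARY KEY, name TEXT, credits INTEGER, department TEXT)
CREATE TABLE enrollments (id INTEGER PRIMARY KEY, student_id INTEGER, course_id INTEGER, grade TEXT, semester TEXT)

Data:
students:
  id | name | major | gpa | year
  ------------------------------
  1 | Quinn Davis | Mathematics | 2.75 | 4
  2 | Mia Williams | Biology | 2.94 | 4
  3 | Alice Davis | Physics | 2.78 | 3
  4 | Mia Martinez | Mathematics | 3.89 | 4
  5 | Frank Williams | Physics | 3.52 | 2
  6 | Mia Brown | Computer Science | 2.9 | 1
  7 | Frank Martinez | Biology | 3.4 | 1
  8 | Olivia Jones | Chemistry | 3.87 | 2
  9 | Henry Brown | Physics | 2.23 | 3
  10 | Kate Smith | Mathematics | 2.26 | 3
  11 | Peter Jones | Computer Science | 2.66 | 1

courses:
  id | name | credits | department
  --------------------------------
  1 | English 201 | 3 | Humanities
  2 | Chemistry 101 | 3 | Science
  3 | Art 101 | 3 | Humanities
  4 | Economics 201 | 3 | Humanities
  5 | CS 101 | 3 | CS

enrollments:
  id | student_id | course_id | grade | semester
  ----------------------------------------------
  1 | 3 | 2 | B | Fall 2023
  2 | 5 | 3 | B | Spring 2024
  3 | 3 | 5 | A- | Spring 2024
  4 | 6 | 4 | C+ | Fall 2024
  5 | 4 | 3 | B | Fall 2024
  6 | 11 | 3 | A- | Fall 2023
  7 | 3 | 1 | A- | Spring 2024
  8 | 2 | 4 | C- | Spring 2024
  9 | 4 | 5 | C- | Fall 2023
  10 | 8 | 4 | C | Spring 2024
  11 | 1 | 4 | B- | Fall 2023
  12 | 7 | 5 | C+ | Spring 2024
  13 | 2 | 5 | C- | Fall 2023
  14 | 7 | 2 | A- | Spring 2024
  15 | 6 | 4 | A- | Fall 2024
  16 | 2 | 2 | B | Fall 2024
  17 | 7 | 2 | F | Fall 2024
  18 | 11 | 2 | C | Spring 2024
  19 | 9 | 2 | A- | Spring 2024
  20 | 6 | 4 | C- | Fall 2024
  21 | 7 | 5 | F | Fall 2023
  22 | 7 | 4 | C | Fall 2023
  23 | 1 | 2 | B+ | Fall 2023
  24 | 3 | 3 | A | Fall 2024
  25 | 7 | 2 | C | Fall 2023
SELECT DISTINCT major FROM students

Execution result:
major
Mathematics
Biology
Physics
Computer Science
Chemistry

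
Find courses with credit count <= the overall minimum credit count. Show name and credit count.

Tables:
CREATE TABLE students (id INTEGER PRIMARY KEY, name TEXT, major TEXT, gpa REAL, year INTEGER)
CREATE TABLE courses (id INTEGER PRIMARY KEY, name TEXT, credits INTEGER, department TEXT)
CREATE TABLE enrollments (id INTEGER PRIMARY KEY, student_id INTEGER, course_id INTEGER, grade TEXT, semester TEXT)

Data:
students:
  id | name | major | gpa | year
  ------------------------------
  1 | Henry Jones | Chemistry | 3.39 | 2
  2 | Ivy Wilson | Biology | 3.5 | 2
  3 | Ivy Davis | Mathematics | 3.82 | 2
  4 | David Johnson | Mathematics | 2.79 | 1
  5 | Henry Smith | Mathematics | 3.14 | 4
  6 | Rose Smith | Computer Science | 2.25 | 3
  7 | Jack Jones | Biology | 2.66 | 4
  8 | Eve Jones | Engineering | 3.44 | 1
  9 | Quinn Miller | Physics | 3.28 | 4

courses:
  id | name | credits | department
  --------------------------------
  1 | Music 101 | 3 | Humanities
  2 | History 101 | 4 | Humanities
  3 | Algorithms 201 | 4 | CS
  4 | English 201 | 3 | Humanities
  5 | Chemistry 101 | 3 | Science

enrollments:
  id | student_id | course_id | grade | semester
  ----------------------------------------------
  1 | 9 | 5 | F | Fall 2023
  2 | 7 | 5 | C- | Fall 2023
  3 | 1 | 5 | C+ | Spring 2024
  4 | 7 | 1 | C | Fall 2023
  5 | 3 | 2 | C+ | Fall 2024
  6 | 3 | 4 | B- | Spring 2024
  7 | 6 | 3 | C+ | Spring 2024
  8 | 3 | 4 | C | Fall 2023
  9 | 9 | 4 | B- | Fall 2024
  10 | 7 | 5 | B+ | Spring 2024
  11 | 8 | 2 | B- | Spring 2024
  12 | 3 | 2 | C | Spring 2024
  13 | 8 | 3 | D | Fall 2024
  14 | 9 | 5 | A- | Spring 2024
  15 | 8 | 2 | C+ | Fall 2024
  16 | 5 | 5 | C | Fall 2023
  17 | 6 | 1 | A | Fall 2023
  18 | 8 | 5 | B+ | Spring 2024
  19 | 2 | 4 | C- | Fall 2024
SELECT name, credits FROM courses WHERE credits <= (SELECT MIN(credits) FROM courses)

Execution result:
name | credits
Music 101 | 3
English 201 | 3
Chemistry 101 | 3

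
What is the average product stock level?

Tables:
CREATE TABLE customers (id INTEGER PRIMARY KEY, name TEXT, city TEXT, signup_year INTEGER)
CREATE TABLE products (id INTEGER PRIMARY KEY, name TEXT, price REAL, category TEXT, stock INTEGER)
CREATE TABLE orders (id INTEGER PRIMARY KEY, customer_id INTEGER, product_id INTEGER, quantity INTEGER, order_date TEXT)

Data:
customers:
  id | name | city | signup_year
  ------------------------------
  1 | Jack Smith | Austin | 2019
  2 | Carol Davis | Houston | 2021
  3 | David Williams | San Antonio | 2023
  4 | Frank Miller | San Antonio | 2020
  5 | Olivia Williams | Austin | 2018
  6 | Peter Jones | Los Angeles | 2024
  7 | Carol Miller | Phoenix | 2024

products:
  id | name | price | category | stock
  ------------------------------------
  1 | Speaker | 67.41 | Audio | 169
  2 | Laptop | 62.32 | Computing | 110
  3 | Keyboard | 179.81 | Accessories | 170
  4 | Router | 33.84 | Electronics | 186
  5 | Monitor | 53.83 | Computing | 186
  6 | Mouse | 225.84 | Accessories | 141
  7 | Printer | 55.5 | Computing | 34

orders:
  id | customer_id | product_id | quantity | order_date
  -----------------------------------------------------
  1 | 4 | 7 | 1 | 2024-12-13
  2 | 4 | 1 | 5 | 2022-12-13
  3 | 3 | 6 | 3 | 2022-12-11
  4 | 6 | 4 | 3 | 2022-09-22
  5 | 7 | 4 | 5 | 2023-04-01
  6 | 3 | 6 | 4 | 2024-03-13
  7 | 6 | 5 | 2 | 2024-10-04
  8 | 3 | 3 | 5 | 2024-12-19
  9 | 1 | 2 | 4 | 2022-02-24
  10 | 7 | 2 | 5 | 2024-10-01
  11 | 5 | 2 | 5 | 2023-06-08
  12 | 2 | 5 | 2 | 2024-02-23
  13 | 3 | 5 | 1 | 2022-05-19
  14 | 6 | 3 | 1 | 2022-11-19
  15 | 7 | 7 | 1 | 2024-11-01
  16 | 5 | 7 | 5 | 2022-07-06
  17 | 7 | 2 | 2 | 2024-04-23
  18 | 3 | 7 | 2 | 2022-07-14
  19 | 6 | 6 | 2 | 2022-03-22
SELECT AVG(stock) FROM products

Execution result:
142.29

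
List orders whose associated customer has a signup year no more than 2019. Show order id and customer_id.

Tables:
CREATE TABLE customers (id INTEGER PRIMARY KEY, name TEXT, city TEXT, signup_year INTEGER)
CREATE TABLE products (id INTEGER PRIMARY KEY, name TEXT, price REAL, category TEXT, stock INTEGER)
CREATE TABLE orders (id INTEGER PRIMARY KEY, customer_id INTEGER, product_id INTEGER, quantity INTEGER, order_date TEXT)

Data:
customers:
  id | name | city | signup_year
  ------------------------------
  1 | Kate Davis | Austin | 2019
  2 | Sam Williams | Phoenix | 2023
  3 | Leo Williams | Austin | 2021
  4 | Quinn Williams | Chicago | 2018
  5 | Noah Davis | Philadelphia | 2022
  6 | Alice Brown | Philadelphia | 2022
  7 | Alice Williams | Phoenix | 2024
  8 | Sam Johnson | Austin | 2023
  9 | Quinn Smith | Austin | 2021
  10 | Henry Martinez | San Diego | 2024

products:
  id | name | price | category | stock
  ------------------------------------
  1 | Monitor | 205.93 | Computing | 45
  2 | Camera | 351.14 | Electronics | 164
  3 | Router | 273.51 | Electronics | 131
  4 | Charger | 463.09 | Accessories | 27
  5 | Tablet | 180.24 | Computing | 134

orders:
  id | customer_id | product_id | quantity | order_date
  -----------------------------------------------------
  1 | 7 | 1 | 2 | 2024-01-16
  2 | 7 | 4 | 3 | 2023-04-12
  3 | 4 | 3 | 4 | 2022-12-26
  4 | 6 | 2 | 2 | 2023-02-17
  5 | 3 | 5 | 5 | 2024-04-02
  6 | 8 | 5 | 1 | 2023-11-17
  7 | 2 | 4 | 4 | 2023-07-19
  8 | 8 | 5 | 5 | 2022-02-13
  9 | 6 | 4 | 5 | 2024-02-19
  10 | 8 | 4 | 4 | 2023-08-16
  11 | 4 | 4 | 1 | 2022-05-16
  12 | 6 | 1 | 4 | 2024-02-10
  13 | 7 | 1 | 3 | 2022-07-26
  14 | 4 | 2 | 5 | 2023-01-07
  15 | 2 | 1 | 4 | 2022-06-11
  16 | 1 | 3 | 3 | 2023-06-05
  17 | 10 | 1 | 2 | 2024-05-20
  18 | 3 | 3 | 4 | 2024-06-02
SELECT id, customer_id FROM orders WHERE customer_id IN (SELECT id FROM customers WHERE signup_year <= 2019)

Execution result:
id | customer_id
3 | 4
11 | 4
14 | 4
16 | 1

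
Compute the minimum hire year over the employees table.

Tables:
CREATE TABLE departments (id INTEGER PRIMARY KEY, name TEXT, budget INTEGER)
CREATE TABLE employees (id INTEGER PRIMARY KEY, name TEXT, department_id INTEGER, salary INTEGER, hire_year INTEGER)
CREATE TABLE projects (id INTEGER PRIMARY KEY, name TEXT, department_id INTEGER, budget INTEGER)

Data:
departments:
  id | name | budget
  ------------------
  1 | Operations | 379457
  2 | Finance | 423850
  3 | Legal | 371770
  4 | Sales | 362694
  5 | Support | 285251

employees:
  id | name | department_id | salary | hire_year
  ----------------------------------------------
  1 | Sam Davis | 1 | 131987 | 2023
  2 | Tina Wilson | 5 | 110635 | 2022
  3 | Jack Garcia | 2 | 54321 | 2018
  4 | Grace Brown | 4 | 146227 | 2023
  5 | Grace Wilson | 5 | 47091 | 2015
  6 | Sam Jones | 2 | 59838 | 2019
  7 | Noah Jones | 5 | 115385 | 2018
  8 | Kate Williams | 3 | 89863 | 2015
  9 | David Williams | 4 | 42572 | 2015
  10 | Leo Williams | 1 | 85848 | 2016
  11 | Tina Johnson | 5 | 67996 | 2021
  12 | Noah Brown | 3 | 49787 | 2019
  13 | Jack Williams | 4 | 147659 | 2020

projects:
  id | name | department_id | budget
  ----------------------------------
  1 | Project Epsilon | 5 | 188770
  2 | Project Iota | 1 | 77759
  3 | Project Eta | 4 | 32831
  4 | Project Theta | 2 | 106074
SELECT MIN(hire_year) FROM employees

Execution result:
2015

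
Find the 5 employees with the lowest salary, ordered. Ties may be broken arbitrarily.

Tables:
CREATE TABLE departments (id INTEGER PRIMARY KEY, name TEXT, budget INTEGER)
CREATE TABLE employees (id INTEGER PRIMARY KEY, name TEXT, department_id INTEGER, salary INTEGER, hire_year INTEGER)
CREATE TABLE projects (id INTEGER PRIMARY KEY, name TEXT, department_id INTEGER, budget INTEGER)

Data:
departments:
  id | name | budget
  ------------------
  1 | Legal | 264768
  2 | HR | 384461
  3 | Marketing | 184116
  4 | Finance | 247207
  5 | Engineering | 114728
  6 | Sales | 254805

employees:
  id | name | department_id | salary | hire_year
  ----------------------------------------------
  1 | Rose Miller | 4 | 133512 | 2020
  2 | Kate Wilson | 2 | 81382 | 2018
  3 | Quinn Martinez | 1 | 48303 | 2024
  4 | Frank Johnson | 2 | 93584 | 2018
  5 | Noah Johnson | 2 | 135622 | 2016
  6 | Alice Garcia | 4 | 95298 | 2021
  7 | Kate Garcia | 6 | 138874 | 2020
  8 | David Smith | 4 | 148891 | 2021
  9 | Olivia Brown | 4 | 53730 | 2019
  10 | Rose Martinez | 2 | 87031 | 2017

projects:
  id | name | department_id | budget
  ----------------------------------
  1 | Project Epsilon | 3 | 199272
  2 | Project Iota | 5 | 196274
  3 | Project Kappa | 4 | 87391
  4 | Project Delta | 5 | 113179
SELECT name, salary FROM employees ORDER BY salary ASC LIMIT 5

Execution result:
name | salary
Quinn Martinez | 48303
Olivia Brown | 53730
Kate Wilson | 81382
Rose Martinez | 87031
Frank Johnson | 93584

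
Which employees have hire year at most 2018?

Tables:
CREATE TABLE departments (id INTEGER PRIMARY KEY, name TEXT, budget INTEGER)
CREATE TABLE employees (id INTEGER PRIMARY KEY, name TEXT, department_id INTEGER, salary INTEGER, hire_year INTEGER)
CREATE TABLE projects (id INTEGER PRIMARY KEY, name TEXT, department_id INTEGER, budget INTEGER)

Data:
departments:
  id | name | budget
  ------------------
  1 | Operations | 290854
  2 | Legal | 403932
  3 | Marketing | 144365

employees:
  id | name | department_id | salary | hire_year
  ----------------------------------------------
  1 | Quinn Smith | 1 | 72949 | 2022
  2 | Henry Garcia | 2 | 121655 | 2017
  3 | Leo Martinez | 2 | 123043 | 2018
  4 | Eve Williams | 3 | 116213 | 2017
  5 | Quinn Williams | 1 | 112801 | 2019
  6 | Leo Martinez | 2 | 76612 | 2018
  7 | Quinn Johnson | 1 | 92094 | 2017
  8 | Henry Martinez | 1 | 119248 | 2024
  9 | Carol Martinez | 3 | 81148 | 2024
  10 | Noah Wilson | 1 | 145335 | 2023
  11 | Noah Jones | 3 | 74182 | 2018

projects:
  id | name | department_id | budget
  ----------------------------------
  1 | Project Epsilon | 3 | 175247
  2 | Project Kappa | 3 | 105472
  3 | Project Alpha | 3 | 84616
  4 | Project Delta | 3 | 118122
SELECT name, hire_year FROM employees WHERE hire_year <= 2018

Execution result:
name | hire_year
Henry Garcia | 2017
Leo Martinez | 2018
Eve Williams | 2017
Leo Martinez | 2018
Quinn Johnson | 2017
Noah Jones | 2018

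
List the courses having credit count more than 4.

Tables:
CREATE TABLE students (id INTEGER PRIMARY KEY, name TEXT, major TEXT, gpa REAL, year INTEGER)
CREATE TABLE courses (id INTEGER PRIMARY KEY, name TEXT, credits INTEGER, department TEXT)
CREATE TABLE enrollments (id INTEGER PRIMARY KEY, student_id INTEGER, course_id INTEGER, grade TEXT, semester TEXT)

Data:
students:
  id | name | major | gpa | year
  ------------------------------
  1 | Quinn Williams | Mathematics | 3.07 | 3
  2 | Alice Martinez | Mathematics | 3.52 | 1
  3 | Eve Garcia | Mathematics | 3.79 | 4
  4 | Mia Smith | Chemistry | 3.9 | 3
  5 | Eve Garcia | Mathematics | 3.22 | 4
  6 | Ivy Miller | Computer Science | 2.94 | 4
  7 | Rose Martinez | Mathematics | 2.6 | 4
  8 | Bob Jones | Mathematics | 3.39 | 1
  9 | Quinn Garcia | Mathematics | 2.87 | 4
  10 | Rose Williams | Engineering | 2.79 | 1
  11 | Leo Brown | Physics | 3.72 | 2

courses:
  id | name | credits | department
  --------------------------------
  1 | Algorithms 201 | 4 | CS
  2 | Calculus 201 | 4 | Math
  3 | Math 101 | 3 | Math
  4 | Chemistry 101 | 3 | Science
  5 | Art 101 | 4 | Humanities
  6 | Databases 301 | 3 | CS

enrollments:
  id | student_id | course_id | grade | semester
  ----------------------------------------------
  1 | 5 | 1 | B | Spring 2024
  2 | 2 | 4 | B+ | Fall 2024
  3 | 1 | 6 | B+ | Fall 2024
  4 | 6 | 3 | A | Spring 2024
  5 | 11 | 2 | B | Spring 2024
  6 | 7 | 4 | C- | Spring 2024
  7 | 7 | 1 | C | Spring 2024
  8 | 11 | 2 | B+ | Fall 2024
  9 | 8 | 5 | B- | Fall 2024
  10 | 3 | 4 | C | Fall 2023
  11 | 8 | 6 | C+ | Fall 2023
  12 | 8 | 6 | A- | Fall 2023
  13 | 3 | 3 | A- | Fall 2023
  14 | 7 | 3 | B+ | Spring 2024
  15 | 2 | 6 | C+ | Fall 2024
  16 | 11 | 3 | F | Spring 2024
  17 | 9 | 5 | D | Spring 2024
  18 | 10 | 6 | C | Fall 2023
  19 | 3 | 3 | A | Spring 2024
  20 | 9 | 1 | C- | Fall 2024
SELECT name, credits FROM courses WHERE credits > 4

Execution result:
(no rows)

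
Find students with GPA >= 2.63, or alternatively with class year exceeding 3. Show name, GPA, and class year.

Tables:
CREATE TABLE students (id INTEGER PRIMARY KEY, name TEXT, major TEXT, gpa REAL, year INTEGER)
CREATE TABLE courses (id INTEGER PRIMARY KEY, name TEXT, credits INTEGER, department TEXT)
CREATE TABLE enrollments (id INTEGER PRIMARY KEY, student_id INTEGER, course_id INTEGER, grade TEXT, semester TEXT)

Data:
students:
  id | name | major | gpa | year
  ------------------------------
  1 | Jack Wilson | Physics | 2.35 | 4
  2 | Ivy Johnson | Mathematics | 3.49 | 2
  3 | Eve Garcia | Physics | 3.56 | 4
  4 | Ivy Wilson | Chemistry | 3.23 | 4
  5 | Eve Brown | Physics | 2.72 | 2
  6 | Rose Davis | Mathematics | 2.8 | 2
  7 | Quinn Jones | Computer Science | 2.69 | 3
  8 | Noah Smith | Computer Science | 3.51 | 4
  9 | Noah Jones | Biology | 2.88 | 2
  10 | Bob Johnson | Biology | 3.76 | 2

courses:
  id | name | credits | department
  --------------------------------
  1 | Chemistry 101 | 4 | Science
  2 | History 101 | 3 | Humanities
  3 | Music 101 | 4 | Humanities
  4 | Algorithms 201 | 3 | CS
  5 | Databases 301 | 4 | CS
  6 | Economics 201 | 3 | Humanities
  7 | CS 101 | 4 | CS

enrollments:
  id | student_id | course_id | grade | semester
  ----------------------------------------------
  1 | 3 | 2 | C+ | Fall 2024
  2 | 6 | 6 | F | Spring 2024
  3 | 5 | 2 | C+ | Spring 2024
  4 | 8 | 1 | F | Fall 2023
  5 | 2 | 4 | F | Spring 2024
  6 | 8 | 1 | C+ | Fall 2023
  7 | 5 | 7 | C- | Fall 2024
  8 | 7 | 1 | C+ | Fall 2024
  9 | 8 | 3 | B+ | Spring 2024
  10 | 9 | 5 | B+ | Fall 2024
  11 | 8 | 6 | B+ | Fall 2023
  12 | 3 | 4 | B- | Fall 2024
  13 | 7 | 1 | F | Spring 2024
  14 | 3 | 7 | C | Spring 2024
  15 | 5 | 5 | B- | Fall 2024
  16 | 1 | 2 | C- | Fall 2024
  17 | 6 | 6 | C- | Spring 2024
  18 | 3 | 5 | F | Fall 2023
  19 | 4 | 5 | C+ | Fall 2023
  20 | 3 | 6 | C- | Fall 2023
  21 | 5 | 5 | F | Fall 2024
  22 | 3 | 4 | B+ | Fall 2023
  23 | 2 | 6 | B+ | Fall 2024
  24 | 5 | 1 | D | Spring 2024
SELECT name, gpa, year FROM students WHERE gpa >= 2.63 OR year > 3

Execution result:
name | gpa | year
Jack Wilson | 2.35 | 4
Ivy Johnson | 3.49 | 2
Eve Garcia | 3.56 | 4
Ivy Wilson | 3.23 | 4
Eve Brown | 2.72 | 2
Rose Davis | 2.80 | 2
Quinn Jones | 2.69 | 3
Noah Smith | 3.51 | 4
Noah Jones | 2.88 | 2
Bob Johnson | 3.76 | 2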